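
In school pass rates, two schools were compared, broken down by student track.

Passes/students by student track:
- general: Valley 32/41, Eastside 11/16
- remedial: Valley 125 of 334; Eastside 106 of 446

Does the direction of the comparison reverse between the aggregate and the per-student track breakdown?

General: Valley 32/41 = 78.0%, Eastside 11/16 = 68.8% → Valley
Remedial: Valley 125/334 = 37.4%, Eastside 106/446 = 23.8% → Valley
Overall: Valley 157/375 = 41.9%, Eastside 117/462 = 25.3% → Valley
Valley wins overall and in every student group — no reversal.

No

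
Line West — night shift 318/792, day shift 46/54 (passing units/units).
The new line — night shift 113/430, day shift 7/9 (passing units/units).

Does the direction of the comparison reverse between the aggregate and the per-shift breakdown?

No

Night shift: Line West 318/792 = 40.2%, the new line 113/430 = 26.3% → Line West
Day shift: Line West 46/54 = 85.2%, the new line 7/9 = 77.8% → Line West
Overall: Line West 364/846 = 43.0%, the new line 120/439 = 27.3% → Line West
Line West wins overall and in every shift group — no reversal.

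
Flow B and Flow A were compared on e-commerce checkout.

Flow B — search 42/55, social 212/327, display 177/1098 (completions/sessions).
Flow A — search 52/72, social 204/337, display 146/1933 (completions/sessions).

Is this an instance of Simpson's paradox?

Search: Flow B 42/55 = 76.4%, Flow A 52/72 = 72.2% → Flow B
Social: Flow B 212/327 = 64.8%, Flow A 204/337 = 60.5% → Flow B
Display: Flow B 177/1098 = 16.1%, Flow A 146/1933 = 7.6% → Flow B
Overall: Flow B 431/1480 = 29.1%, Flow A 402/2342 = 17.2% → Flow B
Flow B wins overall and in every traffic group — no reversal.

No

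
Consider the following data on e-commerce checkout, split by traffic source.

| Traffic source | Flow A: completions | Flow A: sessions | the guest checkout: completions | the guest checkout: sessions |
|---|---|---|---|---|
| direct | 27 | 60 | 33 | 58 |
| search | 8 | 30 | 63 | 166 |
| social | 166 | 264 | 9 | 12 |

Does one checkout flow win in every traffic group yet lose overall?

Yes

Direct: Flow A 27/60 = 45.0%, the guest checkout 33/58 = 56.9% → the guest checkout
Search: Flow A 8/30 = 26.7%, the guest checkout 63/166 = 38.0% → the guest checkout
Social: Flow A 166/264 = 62.9%, the guest checkout 9/12 = 75.0% → the guest checkout
Overall: Flow A 201/354 = 56.8%, the guest checkout 105/236 = 44.5% → Flow A
The guest checkout wins each traffic group but Flow A wins overall — the comparison reverses. The guest checkout's sessions skew toward search, which has a lower base rate.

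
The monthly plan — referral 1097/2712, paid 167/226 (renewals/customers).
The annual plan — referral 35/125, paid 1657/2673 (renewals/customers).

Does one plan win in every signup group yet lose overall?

Yes

Referral: the monthly plan 1097/2712 = 40.4%, the annual plan 35/125 = 28.0% → the monthly plan
Paid: the monthly plan 167/226 = 73.9%, the annual plan 1657/2673 = 62.0% → the monthly plan
Overall: the monthly plan 1264/2938 = 43.0%, the annual plan 1692/2798 = 60.5% → the annual plan
The monthly plan wins each signup group but the annual plan wins overall — the comparison reverses. The monthly plan's customers skew toward referral, which has a lower base rate.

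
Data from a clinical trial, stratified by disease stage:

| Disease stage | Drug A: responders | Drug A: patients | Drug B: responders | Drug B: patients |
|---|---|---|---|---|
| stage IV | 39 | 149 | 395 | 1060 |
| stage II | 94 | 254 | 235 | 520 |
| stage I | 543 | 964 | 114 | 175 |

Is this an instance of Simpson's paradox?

Stage IV: Drug A 39/149 = 26.2%, Drug B 395/1060 = 37.3% → Drug B
Stage II: Drug A 94/254 = 37.0%, Drug B 235/520 = 45.2% → Drug B
Stage I: Drug A 543/964 = 56.3%, Drug B 114/175 = 65.1% → Drug B
Overall: Drug A 676/1367 = 49.5%, Drug B 744/1755 = 42.4% → Drug A
Drug B wins each disease group but Drug A wins overall — the comparison reverses. Drug B's patients skew toward stage IV, which has a lower base rate.

Yes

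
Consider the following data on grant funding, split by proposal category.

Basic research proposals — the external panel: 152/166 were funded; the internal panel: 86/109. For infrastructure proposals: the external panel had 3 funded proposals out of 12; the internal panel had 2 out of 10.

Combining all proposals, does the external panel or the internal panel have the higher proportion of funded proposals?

Basic research: the external panel 152/166 = 91.6%, the internal panel 86/109 = 78.9% → the external panel
Infrastructure: the external panel 3/12 = 25.0%, the internal panel 2/10 = 20.0% → the external panel
Overall: the external panel 155/178 = 87.1%, the internal panel 88/119 = 73.9% → the external panel

the external panel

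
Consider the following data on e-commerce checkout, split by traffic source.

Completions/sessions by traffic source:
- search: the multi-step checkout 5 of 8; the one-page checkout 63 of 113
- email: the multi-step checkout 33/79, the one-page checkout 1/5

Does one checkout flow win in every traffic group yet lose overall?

Search: the multi-step checkout 5/8 = 62.5%, the one-page checkout 63/113 = 55.8% → the multi-step checkout
Email: the multi-step checkout 33/79 = 41.8%, the one-page checkout 1/5 = 20.0% → the multi-step checkout
Overall: the multi-step checkout 38/87 = 43.7%, the one-page checkout 64/118 = 54.2% → the one-page checkout
The multi-step checkout wins each traffic group but the one-page checkout wins overall — the comparison reverses. The multi-step checkout's sessions skew toward email, which has a lower base rate.

Yes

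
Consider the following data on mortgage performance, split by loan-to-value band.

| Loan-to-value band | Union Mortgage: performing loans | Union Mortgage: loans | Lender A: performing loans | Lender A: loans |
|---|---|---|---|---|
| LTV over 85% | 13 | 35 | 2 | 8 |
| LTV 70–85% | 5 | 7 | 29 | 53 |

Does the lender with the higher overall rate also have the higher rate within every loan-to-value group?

No

LTV over 85%: Union Mortgage 13/35 = 37.1%, Lender A 2/8 = 25.0% → Union Mortgage
LTV 70–85%: Union Mortgage 5/7 = 71.4%, Lender A 29/53 = 54.7% → Union Mortgage
Overall: Union Mortgage 18/42 = 42.9%, Lender A 31/61 = 50.8% → Lender A
Union Mortgage wins each loan-to-value group but Lender A wins overall — the comparison reverses. Union Mortgage's loans skew toward LTV over 85%, which has a lower base rate.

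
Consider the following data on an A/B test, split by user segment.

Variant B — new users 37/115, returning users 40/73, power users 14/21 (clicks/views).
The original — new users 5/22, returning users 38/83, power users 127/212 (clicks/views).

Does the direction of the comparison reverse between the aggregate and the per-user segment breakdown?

New users: Variant B 37/115 = 32.2%, the original 5/22 = 22.7% → Variant B
Returning users: Variant B 40/73 = 54.8%, the original 38/83 = 45.8% → Variant B
Power users: Variant B 14/21 = 66.7%, the original 127/212 = 59.9% → Variant B
Overall: Variant B 91/209 = 43.5%, the original 170/317 = 53.6% → the original
Variant B wins each user group but the original wins overall — the comparison reverses. Variant B's views skew toward new users, which has a lower base rate.

Yes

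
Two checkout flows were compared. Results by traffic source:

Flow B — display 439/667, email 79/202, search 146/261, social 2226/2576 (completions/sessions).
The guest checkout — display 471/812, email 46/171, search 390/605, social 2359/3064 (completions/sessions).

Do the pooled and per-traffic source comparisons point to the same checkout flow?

No

Display: Flow B 439/667 = 65.8%, the guest checkout 471/812 = 58.0% → Flow B
Email: Flow B 79/202 = 39.1%, the guest checkout 46/171 = 26.9% → Flow B
Search: Flow B 146/261 = 55.9%, the guest checkout 390/605 = 64.5% → the guest checkout
Social: Flow B 2226/2576 = 86.4%, the guest checkout 2359/3064 = 77.0% → Flow B
Overall: Flow B 2890/3706 = 78.0%, the guest checkout 3266/4652 = 70.2% → Flow B
Neither sweeps: Flow B wins 3 of 4 groups, the guest checkout wins 1. Flow B wins overall but not every group — no Simpson reversal.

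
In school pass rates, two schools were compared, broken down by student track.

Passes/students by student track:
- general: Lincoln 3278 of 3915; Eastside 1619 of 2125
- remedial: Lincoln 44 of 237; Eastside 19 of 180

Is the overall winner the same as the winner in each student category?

General: Lincoln 3278/3915 = 83.7%, Eastside 1619/2125 = 76.2% → Lincoln
Remedial: Lincoln 44/237 = 18.6%, Eastside 19/180 = 10.6% → Lincoln
Overall: Lincoln 3322/4152 = 80.0%, Eastside 1638/2305 = 71.1% → Lincoln
Lincoln wins overall and in every student group — no reversal.

Yes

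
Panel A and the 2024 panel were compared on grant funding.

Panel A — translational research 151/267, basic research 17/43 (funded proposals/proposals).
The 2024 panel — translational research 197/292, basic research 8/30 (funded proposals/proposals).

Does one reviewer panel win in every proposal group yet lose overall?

No

Translational research: Panel A 151/267 = 56.6%, the 2024 panel 197/292 = 67.5% → the 2024 panel
Basic research: Panel A 17/43 = 39.5%, the 2024 panel 8/30 = 26.7% → Panel A
Overall: Panel A 168/310 = 54.2%, the 2024 panel 205/322 = 63.7% → the 2024 panel
Neither sweeps: Panel A wins 1 of 2 groups, the 2024 panel wins 1. The 2024 panel wins overall but not every group — no Simpson reversal.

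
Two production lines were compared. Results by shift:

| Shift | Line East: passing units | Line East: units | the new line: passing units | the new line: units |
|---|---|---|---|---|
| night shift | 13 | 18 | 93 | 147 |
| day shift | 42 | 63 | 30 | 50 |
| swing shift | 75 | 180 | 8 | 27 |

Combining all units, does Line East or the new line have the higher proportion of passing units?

Night shift: Line East 13/18 = 72.2%, the new line 93/147 = 63.3% → Line East
Day shift: Line East 42/63 = 66.7%, the new line 30/50 = 60.0% → Line East
Swing shift: Line East 75/180 = 41.7%, the new line 8/27 = 29.6% → Line East
Overall: Line East 130/261 = 49.8%, the new line 131/224 = 58.5% → the new line
(Line East wins every shift group but the new line wins overall — Line East's units skew toward the low-rate swing shift group.)

the new line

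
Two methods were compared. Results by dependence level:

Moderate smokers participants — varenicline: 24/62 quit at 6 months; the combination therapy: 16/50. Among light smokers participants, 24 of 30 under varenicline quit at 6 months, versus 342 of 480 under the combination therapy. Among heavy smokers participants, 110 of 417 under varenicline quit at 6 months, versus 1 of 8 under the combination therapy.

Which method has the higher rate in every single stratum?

Moderate smokers: varenicline 24/62 = 38.7%, the combination therapy 16/50 = 32.0% → varenicline
Light smokers: varenicline 24/30 = 80.0%, the combination therapy 342/480 = 71.2% → varenicline
Heavy smokers: varenicline 110/417 = 26.4%, the combination therapy 1/8 = 12.5% → varenicline
Varenicline has the higher rate in all 3 groups.

varenicline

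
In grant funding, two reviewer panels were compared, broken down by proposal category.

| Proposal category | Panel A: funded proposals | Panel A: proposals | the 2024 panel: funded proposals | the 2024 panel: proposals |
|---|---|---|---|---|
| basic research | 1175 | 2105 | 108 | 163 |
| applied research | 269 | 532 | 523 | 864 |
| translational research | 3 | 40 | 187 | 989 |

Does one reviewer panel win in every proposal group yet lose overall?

Yes

Basic research: Panel A 1175/2105 = 55.8%, the 2024 panel 108/163 = 66.3% → the 2024 panel
Applied research: Panel A 269/532 = 50.6%, the 2024 panel 523/864 = 60.5% → the 2024 panel
Translational research: Panel A 3/40 = 7.5%, the 2024 panel 187/989 = 18.9% → the 2024 panel
Overall: Panel A 1447/2677 = 54.1%, the 2024 panel 818/2016 = 40.6% → Panel A
The 2024 panel wins each proposal group but Panel A wins overall — the comparison reverses. The 2024 panel's proposals skew toward translational research, which has a lower base rate.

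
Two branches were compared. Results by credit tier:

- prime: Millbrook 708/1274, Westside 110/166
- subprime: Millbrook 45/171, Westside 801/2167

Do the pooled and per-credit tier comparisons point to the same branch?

Prime: Millbrook 708/1274 = 55.6%, Westside 110/166 = 66.3% → Westside
Subprime: Millbrook 45/171 = 26.3%, Westside 801/2167 = 37.0% → Westside
Overall: Millbrook 753/1445 = 52.1%, Westside 911/2333 = 39.0% → Millbrook
Westside wins each credit group but Millbrook wins overall — the comparison reverses. Westside's applications skew toward subprime, which has a lower base rate.

No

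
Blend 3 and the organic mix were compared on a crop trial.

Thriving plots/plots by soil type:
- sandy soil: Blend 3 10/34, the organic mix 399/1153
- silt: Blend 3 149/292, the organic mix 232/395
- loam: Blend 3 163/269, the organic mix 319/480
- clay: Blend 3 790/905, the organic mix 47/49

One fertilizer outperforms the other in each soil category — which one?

Sandy soil: Blend 3 10/34 = 29.4%, the organic mix 399/1153 = 34.6% → the organic mix
Silt: Blend 3 149/292 = 51.0%, the organic mix 232/395 = 58.7% → the organic mix
Loam: Blend 3 163/269 = 60.6%, the organic mix 319/480 = 66.5% → the organic mix
Clay: Blend 3 790/905 = 87.3%, the organic mix 47/49 = 95.9% → the organic mix
The organic mix has the higher rate in all 4 groups.

the organic mix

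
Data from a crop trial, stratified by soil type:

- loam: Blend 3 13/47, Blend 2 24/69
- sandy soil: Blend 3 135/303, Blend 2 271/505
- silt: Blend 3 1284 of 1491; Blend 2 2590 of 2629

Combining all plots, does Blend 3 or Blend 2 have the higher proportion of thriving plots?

Blend 2

Loam: Blend 3 13/47 = 27.7%, Blend 2 24/69 = 34.8% → Blend 2
Sandy soil: Blend 3 135/303 = 44.6%, Blend 2 271/505 = 53.7% → Blend 2
Silt: Blend 3 1284/1491 = 86.1%, Blend 2 2590/2629 = 98.5% → Blend 2
Overall: Blend 3 1432/1841 = 77.8%, Blend 2 2885/3203 = 90.1% → Blend 2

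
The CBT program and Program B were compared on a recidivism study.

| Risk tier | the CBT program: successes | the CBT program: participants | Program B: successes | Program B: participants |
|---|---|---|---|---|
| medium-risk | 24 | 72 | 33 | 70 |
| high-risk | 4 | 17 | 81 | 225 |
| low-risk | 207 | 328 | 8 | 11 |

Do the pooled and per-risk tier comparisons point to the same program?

No

Medium-risk: the CBT program 24/72 = 33.3%, Program B 33/70 = 47.1% → Program B
High-risk: the CBT program 4/17 = 23.5%, Program B 81/225 = 36.0% → Program B
Low-risk: the CBT program 207/328 = 63.1%, Program B 8/11 = 72.7% → Program B
Overall: the CBT program 235/417 = 56.4%, Program B 122/306 = 39.9% → the CBT program
Program B wins each risk group but the CBT program wins overall — the comparison reverses. Program B's participants skew toward high-risk, which has a lower base rate.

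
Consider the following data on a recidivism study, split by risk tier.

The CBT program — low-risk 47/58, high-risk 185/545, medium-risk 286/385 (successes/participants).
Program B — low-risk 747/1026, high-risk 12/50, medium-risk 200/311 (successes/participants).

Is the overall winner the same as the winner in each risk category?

Low-risk: the CBT program 47/58 = 81.0%, Program B 747/1026 = 72.8% → the CBT program
High-risk: the CBT program 185/545 = 33.9%, Program B 12/50 = 24.0% → the CBT program
Medium-risk: the CBT program 286/385 = 74.3%, Program B 200/311 = 64.3% → the CBT program
Overall: the CBT program 518/988 = 52.4%, Program B 959/1387 = 69.1% → Program B
The CBT program wins each risk group but Program B wins overall — the comparison reverses. The CBT program's participants skew toward high-risk, which has a lower base rate.

No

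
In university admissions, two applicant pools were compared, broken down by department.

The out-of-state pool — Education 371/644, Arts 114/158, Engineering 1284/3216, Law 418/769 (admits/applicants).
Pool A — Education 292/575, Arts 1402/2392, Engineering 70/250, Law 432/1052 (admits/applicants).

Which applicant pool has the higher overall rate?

Pool A

Education: the out-of-state pool 371/644 = 57.6%, Pool A 292/575 = 50.8% → the out-of-state pool
Arts: the out-of-state pool 114/158 = 72.2%, Pool A 1402/2392 = 58.6% → the out-of-state pool
Engineering: the out-of-state pool 1284/3216 = 39.9%, Pool A 70/250 = 28.0% → the out-of-state pool
Law: the out-of-state pool 418/769 = 54.4%, Pool A 432/1052 = 41.1% → the out-of-state pool
Overall: the out-of-state pool 2187/4787 = 45.7%, Pool A 2196/4269 = 51.4% → Pool A
(The out-of-state pool wins every department group but Pool A wins overall — the out-of-state pool's applicants skew toward the low-rate Engineering group.)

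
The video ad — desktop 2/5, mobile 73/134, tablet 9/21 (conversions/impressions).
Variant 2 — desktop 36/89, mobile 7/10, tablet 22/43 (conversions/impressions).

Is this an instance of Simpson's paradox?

Yes

Desktop: the video ad 2/5 = 40.0%, Variant 2 36/89 = 40.4% → Variant 2
Mobile: the video ad 73/134 = 54.5%, Variant 2 7/10 = 70.0% → Variant 2
Tablet: the video ad 9/21 = 42.9%, Variant 2 22/43 = 51.2% → Variant 2
Overall: the video ad 84/160 = 52.5%, Variant 2 65/142 = 45.8% → the video ad
Variant 2 wins each device group but the video ad wins overall — the comparison reverses. Variant 2's impressions skew toward desktop, which has a lower base rate.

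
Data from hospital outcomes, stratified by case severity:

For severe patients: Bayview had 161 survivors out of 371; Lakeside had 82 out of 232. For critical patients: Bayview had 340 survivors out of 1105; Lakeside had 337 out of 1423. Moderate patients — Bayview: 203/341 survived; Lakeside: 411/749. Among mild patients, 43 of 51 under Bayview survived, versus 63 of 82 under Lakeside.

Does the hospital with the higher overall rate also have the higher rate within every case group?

Severe: Bayview 161/371 = 43.4%, Lakeside 82/232 = 35.3% → Bayview
Critical: Bayview 340/1105 = 30.8%, Lakeside 337/1423 = 23.7% → Bayview
Moderate: Bayview 203/341 = 59.5%, Lakeside 411/749 = 54.9% → Bayview
Mild: Bayview 43/51 = 84.3%, Lakeside 63/82 = 76.8% → Bayview
Overall: Bayview 747/1868 = 40.0%, Lakeside 893/2486 = 35.9% → Bayview
Bayview wins overall and in every case group — no reversal.

Yes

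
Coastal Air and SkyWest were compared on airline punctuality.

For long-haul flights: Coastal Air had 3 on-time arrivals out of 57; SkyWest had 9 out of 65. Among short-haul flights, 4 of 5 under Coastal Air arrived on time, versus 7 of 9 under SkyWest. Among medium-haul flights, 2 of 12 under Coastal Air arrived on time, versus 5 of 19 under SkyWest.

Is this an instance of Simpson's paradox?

Long-haul: Coastal Air 3/57 = 5.3%, SkyWest 9/65 = 13.8% → SkyWest
Short-haul: Coastal Air 4/5 = 80.0%, SkyWest 7/9 = 77.8% → Coastal Air
Medium-haul: Coastal Air 2/12 = 16.7%, SkyWest 5/19 = 26.3% → SkyWest
Overall: Coastal Air 9/74 = 12.2%, SkyWest 21/93 = 22.6% → SkyWest
Neither sweeps: Coastal Air wins 1 of 3 groups, SkyWest wins 2. SkyWest wins overall but not every group — no Simpson reversal.

No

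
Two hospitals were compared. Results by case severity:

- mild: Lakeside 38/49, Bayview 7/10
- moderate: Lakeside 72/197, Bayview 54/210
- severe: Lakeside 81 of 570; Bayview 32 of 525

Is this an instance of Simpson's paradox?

No

Mild: Lakeside 38/49 = 77.6%, Bayview 7/10 = 70.0% → Lakeside
Moderate: Lakeside 72/197 = 36.5%, Bayview 54/210 = 25.7% → Lakeside
Severe: Lakeside 81/570 = 14.2%, Bayview 32/525 = 6.1% → Lakeside
Overall: Lakeside 191/816 = 23.4%, Bayview 93/745 = 12.5% → Lakeside
Lakeside wins overall and in every case group — no reversal.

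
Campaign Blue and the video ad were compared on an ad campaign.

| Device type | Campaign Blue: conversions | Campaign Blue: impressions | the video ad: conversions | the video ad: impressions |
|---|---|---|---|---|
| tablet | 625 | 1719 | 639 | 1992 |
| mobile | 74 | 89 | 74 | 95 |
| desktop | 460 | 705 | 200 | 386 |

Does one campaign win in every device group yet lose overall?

No

Tablet: Campaign Blue 625/1719 = 36.4%, the video ad 639/1992 = 32.1% → Campaign Blue
Mobile: Campaign Blue 74/89 = 83.1%, the video ad 74/95 = 77.9% → Campaign Blue
Desktop: Campaign Blue 460/705 = 65.2%, the video ad 200/386 = 51.8% → Campaign Blue
Overall: Campaign Blue 1159/2513 = 46.1%, the video ad 913/2473 = 36.9% → Campaign Blue
Campaign Blue wins overall and in every device group — no reversal.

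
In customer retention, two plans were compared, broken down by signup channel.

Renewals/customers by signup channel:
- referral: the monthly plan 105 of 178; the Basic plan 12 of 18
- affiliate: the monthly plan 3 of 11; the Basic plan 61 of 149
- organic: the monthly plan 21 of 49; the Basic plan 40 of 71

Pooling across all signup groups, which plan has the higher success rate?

the monthly plan

Referral: the monthly plan 105/178 = 59.0%, the Basic plan 12/18 = 66.7% → the Basic plan
Affiliate: the monthly plan 3/11 = 27.3%, the Basic plan 61/149 = 40.9% → the Basic plan
Organic: the monthly plan 21/49 = 42.9%, the Basic plan 40/71 = 56.3% → the Basic plan
Overall: the monthly plan 129/238 = 54.2%, the Basic plan 113/238 = 47.5% → the monthly plan
(The Basic plan wins every signup group but the monthly plan wins overall — the Basic plan's customers skew toward the low-rate affiliate group.)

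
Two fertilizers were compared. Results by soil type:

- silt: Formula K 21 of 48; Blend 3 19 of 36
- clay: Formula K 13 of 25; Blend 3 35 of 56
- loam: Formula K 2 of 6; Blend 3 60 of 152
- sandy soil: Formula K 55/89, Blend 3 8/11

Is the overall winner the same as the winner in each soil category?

No

Silt: Formula K 21/48 = 43.8%, Blend 3 19/36 = 52.8% → Blend 3
Clay: Formula K 13/25 = 52.0%, Blend 3 35/56 = 62.5% → Blend 3
Loam: Formula K 2/6 = 33.3%, Blend 3 60/152 = 39.5% → Blend 3
Sandy soil: Formula K 55/89 = 61.8%, Blend 3 8/11 = 72.7% → Blend 3
Overall: Formula K 91/168 = 54.2%, Blend 3 122/255 = 47.8% → Formula K
Blend 3 wins each soil group but Formula K wins overall — the comparison reverses. Blend 3's plots skew toward loam, which has a lower base rate.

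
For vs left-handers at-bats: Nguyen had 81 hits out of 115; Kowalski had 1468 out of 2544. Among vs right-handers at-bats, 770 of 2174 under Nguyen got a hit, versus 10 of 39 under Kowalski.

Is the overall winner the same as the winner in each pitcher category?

No

Vs left-handers: Nguyen 81/115 = 70.4%, Kowalski 1468/2544 = 57.7% → Nguyen
Vs right-handers: Nguyen 770/2174 = 35.4%, Kowalski 10/39 = 25.6% → Nguyen
Overall: Nguyen 851/2289 = 37.2%, Kowalski 1478/2583 = 57.2% → Kowalski
Nguyen wins each pitcher group but Kowalski wins overall — the comparison reverses. Nguyen's at-bats skew toward vs right-handers, which has a lower base rate.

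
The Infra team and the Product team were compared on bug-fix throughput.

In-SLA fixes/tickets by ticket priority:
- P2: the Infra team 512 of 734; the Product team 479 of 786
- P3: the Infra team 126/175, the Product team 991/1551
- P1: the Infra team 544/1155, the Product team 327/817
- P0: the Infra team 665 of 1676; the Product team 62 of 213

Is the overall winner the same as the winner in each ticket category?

No

P2: the Infra team 512/734 = 69.8%, the Product team 479/786 = 60.9% → the Infra team
P3: the Infra team 126/175 = 72.0%, the Product team 991/1551 = 63.9% → the Infra team
P1: the Infra team 544/1155 = 47.1%, the Product team 327/817 = 40.0% → the Infra team
P0: the Infra team 665/1676 = 39.7%, the Product team 62/213 = 29.1% → the Infra team
Overall: the Infra team 1847/3740 = 49.4%, the Product team 1859/3367 = 55.2% → the Product team
The Infra team wins each ticket group but the Product team wins overall — the comparison reverses. The Infra team's tickets skew toward P0, which has a lower base rate.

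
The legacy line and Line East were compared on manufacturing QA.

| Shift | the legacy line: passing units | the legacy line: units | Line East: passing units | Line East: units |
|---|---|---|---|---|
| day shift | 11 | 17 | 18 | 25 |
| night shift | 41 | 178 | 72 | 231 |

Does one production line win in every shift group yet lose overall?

Day shift: the legacy line 11/17 = 64.7%, Line East 18/25 = 72.0% → Line East
Night shift: the legacy line 41/178 = 23.0%, Line East 72/231 = 31.2% → Line East
Overall: the legacy line 52/195 = 26.7%, Line East 90/256 = 35.2% → Line East
Line East wins overall and in every shift group — no reversal.

No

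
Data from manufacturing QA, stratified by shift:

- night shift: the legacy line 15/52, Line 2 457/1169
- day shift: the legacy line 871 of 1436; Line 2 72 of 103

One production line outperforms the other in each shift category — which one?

Line 2

Night shift: the legacy line 15/52 = 28.8%, Line 2 457/1169 = 39.1% → Line 2
Day shift: the legacy line 871/1436 = 60.7%, Line 2 72/103 = 69.9% → Line 2
Line 2 has the higher rate in both groups.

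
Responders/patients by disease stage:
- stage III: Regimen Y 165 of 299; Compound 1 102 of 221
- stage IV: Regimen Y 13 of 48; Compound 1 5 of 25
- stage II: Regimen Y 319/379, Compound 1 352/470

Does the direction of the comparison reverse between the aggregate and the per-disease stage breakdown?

Stage III: Regimen Y 165/299 = 55.2%, Compound 1 102/221 = 46.2% → Regimen Y
Stage IV: Regimen Y 13/48 = 27.1%, Compound 1 5/25 = 20.0% → Regimen Y
Stage II: Regimen Y 319/379 = 84.2%, Compound 1 352/470 = 74.9% → Regimen Y
Overall: Regimen Y 497/726 = 68.5%, Compound 1 459/716 = 64.1% → Regimen Y
Regimen Y wins overall and in every disease group — no reversal.

No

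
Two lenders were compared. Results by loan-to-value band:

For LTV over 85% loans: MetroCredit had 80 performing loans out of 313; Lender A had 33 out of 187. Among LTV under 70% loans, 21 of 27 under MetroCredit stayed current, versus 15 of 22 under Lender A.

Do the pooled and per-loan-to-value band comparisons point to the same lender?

Yes

LTV over 85%: MetroCredit 80/313 = 25.6%, Lender A 33/187 = 17.6% → MetroCredit
LTV under 70%: MetroCredit 21/27 = 77.8%, Lender A 15/22 = 68.2% → MetroCredit
Overall: MetroCredit 101/340 = 29.7%, Lender A 48/209 = 23.0% → MetroCredit
MetroCredit wins overall and in every loan-to-value group — no reversal.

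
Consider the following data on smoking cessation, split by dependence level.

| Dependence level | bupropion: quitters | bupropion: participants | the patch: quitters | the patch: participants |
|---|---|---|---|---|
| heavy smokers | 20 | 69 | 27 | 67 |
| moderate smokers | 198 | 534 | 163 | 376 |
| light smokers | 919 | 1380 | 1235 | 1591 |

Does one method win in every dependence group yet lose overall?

Heavy smokers: bupropion 20/69 = 29.0%, the patch 27/67 = 40.3% → the patch
Moderate smokers: bupropion 198/534 = 37.1%, the patch 163/376 = 43.4% → the patch
Light smokers: bupropion 919/1380 = 66.6%, the patch 1235/1591 = 77.6% → the patch
Overall: bupropion 1137/1983 = 57.3%, the patch 1425/2034 = 70.1% → the patch
The patch wins overall and in every dependence group — no reversal.

No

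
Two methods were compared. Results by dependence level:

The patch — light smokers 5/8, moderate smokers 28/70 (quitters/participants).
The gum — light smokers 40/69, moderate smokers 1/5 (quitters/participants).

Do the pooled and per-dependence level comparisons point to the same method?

No

Light smokers: the patch 5/8 = 62.5%, the gum 40/69 = 58.0% → the patch
Moderate smokers: the patch 28/70 = 40.0%, the gum 1/5 = 20.0% → the patch
Overall: the patch 33/78 = 42.3%, the gum 41/74 = 55.4% → the gum
The patch wins each dependence group but the gum wins overall — the comparison reverses. The patch's participants skew toward moderate smokers, which has a lower base rate.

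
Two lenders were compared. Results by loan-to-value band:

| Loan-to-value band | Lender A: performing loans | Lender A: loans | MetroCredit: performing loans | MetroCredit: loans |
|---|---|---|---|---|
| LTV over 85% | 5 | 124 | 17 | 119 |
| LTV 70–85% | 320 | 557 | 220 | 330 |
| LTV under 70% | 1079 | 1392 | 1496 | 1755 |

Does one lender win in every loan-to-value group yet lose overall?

No

LTV over 85%: Lender A 5/124 = 4.0%, MetroCredit 17/119 = 14.3% → MetroCredit
LTV 70–85%: Lender A 320/557 = 57.5%, MetroCredit 220/330 = 66.7% → MetroCredit
LTV under 70%: Lender A 1079/1392 = 77.5%, MetroCredit 1496/1755 = 85.2% → MetroCredit
Overall: Lender A 1404/2073 = 67.7%, MetroCredit 1733/2204 = 78.6% → MetroCredit
MetroCredit wins overall and in every loan-to-value group — no reversal.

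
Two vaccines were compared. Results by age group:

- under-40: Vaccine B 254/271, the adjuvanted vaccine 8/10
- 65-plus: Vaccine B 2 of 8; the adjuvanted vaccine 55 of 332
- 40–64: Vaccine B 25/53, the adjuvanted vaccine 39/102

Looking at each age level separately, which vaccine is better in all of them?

Vaccine B

Under-40: Vaccine B 254/271 = 93.7%, the adjuvanted vaccine 8/10 = 80.0% → Vaccine B
65-plus: Vaccine B 2/8 = 25.0%, the adjuvanted vaccine 55/332 = 16.6% → Vaccine B
40–64: Vaccine B 25/53 = 47.2%, the adjuvanted vaccine 39/102 = 38.2% → Vaccine B
Vaccine B has the higher rate in all 3 groups.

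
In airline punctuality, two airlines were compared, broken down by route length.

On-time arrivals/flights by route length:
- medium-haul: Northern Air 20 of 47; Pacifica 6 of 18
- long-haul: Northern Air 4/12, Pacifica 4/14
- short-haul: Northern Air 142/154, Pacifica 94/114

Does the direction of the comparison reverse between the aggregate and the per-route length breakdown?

No

Medium-haul: Northern Air 20/47 = 42.6%, Pacifica 6/18 = 33.3% → Northern Air
Long-haul: Northern Air 4/12 = 33.3%, Pacifica 4/14 = 28.6% → Northern Air
Short-haul: Northern Air 142/154 = 92.2%, Pacifica 94/114 = 82.5% → Northern Air
Overall: Northern Air 166/213 = 77.9%, Pacifica 104/146 = 71.2% → Northern Air
Northern Air wins overall and in every route group — no reversal.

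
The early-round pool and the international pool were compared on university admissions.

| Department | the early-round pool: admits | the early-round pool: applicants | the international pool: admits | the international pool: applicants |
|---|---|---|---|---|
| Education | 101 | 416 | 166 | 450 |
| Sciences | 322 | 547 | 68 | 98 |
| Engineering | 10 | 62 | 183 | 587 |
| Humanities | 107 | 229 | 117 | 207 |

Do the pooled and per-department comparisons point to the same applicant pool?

Education: the early-round pool 101/416 = 24.3%, the international pool 166/450 = 36.9% → the international pool
Sciences: the early-round pool 322/547 = 58.9%, the international pool 68/98 = 69.4% → the international pool
Engineering: the early-round pool 10/62 = 16.1%, the international pool 183/587 = 31.2% → the international pool
Humanities: the early-round pool 107/229 = 46.7%, the international pool 117/207 = 56.5% → the international pool
Overall: the early-round pool 540/1254 = 43.1%, the international pool 534/1342 = 39.8% → the early-round pool
The international pool wins each department group but the early-round pool wins overall — the comparison reverses. The international pool's applicants skew toward Engineering, which has a lower base rate.

No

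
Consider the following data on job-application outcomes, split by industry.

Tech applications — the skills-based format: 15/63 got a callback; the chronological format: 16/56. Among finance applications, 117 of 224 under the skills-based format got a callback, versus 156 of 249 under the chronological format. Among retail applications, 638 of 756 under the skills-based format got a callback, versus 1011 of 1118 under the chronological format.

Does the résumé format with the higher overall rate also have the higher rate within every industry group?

Tech: the skills-based format 15/63 = 23.8%, the chronological format 16/56 = 28.6% → the chronological format
Finance: the skills-based format 117/224 = 52.2%, the chronological format 156/249 = 62.7% → the chronological format
Retail: the skills-based format 638/756 = 84.4%, the chronological format 1011/1118 = 90.4% → the chronological format
Overall: the skills-based format 770/1043 = 73.8%, the chronological format 1183/1423 = 83.1% → the chronological format
The chronological format wins overall and in every industry group — no reversal.

Yes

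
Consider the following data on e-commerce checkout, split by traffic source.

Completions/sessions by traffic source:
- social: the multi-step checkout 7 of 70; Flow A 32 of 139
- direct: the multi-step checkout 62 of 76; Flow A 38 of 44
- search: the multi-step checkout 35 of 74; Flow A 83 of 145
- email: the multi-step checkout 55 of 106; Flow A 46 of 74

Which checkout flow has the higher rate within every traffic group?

Flow A

Social: the multi-step checkout 7/70 = 10.0%, Flow A 32/139 = 23.0% → Flow A
Direct: the multi-step checkout 62/76 = 81.6%, Flow A 38/44 = 86.4% → Flow A
Search: the multi-step checkout 35/74 = 47.3%, Flow A 83/145 = 57.2% → Flow A
Email: the multi-step checkout 55/106 = 51.9%, Flow A 46/74 = 62.2% → Flow A
Flow A has the higher rate in all 4 groups.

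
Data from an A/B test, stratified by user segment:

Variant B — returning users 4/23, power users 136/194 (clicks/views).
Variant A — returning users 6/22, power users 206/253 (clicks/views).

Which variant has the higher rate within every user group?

Returning users: Variant B 4/23 = 17.4%, Variant A 6/22 = 27.3% → Variant A
Power users: Variant B 136/194 = 70.1%, Variant A 206/253 = 81.4% → Variant A
Variant A has the higher rate in both groups.

Variant A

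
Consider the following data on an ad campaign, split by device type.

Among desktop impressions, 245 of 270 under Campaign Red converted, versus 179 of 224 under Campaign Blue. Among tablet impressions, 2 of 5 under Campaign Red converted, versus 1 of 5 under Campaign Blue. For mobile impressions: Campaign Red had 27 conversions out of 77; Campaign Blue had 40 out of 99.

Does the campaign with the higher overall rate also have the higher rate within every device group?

Desktop: Campaign Red 245/270 = 90.7%, Campaign Blue 179/224 = 79.9% → Campaign Red
Tablet: Campaign Red 2/5 = 40.0%, Campaign Blue 1/5 = 20.0% → Campaign Red
Mobile: Campaign Red 27/77 = 35.1%, Campaign Blue 40/99 = 40.4% → Campaign Blue
Overall: Campaign Red 274/352 = 77.8%, Campaign Blue 220/328 = 67.1% → Campaign Red
Neither sweeps: Campaign Red wins 2 of 3 groups, Campaign Blue wins 1. Campaign Red wins overall but not every group — no Simpson reversal.

No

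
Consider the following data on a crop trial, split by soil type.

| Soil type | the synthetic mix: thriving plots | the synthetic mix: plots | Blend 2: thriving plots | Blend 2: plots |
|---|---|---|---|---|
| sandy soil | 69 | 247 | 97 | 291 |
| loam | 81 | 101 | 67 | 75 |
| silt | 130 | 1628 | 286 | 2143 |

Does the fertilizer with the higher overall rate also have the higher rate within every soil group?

Sandy soil: the synthetic mix 69/247 = 27.9%, Blend 2 97/291 = 33.3% → Blend 2
Loam: the synthetic mix 81/101 = 80.2%, Blend 2 67/75 = 89.3% → Blend 2
Silt: the synthetic mix 130/1628 = 8.0%, Blend 2 286/2143 = 13.3% → Blend 2
Overall: the synthetic mix 280/1976 = 14.2%, Blend 2 450/2509 = 17.9% → Blend 2
Blend 2 wins overall and in every soil group — no reversal.

Yes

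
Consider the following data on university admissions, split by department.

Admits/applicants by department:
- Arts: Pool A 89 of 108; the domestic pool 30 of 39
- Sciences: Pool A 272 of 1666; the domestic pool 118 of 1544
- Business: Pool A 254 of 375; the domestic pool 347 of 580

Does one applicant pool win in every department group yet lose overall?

Arts: Pool A 89/108 = 82.4%, the domestic pool 30/39 = 76.9% → Pool A
Sciences: Pool A 272/1666 = 16.3%, the domestic pool 118/1544 = 7.6% → Pool A
Business: Pool A 254/375 = 67.7%, the domestic pool 347/580 = 59.8% → Pool A
Overall: Pool A 615/2149 = 28.6%, the domestic pool 495/2163 = 22.9% → Pool A
Pool A wins overall and in every department group — no reversal.

No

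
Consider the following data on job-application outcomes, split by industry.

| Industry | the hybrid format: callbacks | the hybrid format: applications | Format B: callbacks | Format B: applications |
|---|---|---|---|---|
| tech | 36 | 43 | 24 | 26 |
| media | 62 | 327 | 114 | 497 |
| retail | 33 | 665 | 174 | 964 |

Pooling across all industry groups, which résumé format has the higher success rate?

Tech: the hybrid format 36/43 = 83.7%, Format B 24/26 = 92.3% → Format B
Media: the hybrid format 62/327 = 19.0%, Format B 114/497 = 22.9% → Format B
Retail: the hybrid format 33/665 = 5.0%, Format B 174/964 = 18.0% → Format B
Overall: the hybrid format 131/1035 = 12.7%, Format B 312/1487 = 21.0% → Format B

Format B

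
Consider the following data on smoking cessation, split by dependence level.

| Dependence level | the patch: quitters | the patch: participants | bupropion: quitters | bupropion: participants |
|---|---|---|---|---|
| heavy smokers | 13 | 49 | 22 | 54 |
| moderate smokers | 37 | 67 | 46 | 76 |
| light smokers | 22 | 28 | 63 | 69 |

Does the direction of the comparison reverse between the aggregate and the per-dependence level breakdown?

Heavy smokers: the patch 13/49 = 26.5%, bupropion 22/54 = 40.7% → bupropion
Moderate smokers: the patch 37/67 = 55.2%, bupropion 46/76 = 60.5% → bupropion
Light smokers: the patch 22/28 = 78.6%, bupropion 63/69 = 91.3% → bupropion
Overall: the patch 72/144 = 50.0%, bupropion 131/199 = 65.8% → bupropion
Bupropion wins overall and in every dependence group — no reversal.

No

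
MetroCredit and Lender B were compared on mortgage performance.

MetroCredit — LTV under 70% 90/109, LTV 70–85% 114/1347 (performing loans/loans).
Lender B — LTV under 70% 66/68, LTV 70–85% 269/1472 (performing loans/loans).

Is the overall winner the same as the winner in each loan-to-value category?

Yes

LTV under 70%: MetroCredit 90/109 = 82.6%, Lender B 66/68 = 97.1% → Lender B
LTV 70–85%: MetroCredit 114/1347 = 8.5%, Lender B 269/1472 = 18.3% → Lender B
Overall: MetroCredit 204/1456 = 14.0%, Lender B 335/1540 = 21.8% → Lender B
Lender B wins overall and in every loan-to-value group — no reversal.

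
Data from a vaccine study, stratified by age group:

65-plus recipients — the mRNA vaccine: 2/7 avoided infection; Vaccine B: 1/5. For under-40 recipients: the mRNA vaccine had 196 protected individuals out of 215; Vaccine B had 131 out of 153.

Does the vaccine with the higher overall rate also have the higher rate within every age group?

65-plus: the mRNA vaccine 2/7 = 28.6%, Vaccine B 1/5 = 20.0% → the mRNA vaccine
Under-40: the mRNA vaccine 196/215 = 91.2%, Vaccine B 131/153 = 85.6% → the mRNA vaccine
Overall: the mRNA vaccine 198/222 = 89.2%, Vaccine B 132/158 = 83.5% → the mRNA vaccine
The mRNA vaccine wins overall and in every age group — no reversal.

Yes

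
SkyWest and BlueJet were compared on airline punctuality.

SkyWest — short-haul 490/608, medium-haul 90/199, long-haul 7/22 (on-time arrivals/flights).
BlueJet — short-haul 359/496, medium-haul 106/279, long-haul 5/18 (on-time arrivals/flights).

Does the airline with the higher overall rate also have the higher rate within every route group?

Short-haul: SkyWest 490/608 = 80.6%, BlueJet 359/496 = 72.4% → SkyWest
Medium-haul: SkyWest 90/199 = 45.2%, BlueJet 106/279 = 38.0% → SkyWest
Long-haul: SkyWest 7/22 = 31.8%, BlueJet 5/18 = 27.8% → SkyWest
Overall: SkyWest 587/829 = 70.8%, BlueJet 470/793 = 59.3% → SkyWest
SkyWest wins overall and in every route group — no reversal.

Yes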